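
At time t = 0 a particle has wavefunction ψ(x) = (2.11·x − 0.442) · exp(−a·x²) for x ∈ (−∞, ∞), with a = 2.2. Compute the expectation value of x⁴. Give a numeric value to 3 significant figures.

⟨x⁴⟩ = ∫ x⁴·|ψ|² dx / ∫|ψ|² dx (integrals over the domain).
Expand each integrand as polynomial × e^(−2ax²) and use ∫x^(2j)·e^(−2ax²) dx = (2j−1)!!/(4a)^j · √(π/(2a)), odd powers → 0; here √(π/(2a)) = 0.84498.
State is unnormalized: ∫|ψ|² dx = 0.59257, and ∫ψ*·x⁴·ψ dx = 0.089200, so ⟨x⁴⟩ = 0.089200 / 0.59257.
⟨x⁴⟩ = 0.15053.

0.151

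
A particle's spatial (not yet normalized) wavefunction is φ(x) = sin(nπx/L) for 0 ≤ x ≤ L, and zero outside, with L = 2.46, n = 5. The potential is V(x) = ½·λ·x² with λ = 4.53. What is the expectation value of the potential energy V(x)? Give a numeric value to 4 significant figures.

⟨V⟩ = ∫ V(x)·|φ|² dx / ∫|φ|² dx.
With sin²θ = (1 − cos2θ)/2 on 0 ≤ x ≤ L: ∫sin²(nπx/L) dx = L/2, ∫x·sin²(nπx/L) dx = L²/4, ∫x²·sin²(nπx/L) dx = L³·(1/6 − 1/(4n²π²)); higher powers xᵏ the same way, integrating xᵏ·cos(2nπx/L) by parts.
State is unnormalized: ∫|φ|² dx = 1.2300, and ∫φ*·V(x)·φ dx = 5.5857, so ⟨V⟩ = 5.5857 / 1.2300.
⟨V⟩ = 4.5412.

4.541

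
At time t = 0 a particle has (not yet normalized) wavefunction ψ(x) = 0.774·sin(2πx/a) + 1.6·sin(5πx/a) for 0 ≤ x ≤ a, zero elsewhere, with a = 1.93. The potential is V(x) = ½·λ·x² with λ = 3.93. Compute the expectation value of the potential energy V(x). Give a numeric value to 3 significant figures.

⟨V⟩ = ∫ V(x)·|ψ|² dx / ∫|ψ|² dx.
On 0 ≤ x ≤ a (j ≠ l): ∫sin²(jπx/a) dx = a/2, ∫sin(jπx/a)·sin(lπx/a) dx = 0; diagonal moments ∫x·sin²(jπx/a) dx = a²/4, ∫x²·sin²(jπx/a) dx = a³·(1/6 − 1/(4j²π²)); cross terms ∫x·sin(jπx/a)·sin(lπx/a) dx = 0 for j + l even and −4jla²/(π²(j² − l²)²) for j + l odd, ∫x²·sin(jπx/a)·sin(lπx/a) dx = (−1)^(j+l)·4jla³/(π²(j² − l²)²); higher powers the same way via product-to-sum and parts.
State is unnormalized: ∫|ψ|² dx = 3.0485, and ∫ψ*·V(x)·ψ dx = 7.0260, so ⟨V⟩ = 7.0260 / 3.0485.
⟨V⟩ = 2.3047.

2.30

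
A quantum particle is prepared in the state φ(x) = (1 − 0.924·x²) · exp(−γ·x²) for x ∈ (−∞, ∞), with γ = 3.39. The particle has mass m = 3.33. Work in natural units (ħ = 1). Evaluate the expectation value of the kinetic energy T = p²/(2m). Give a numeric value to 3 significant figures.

T = −(ħ²/2m) d²/dx², so ⟨T⟩ = −(ħ²/2m) ∫ φ*·φ'' dx / ∫|φ|² dx; with m = 3.33.
Expand each integrand as polynomial × e^(−2γx²) and use ∫x^(2j)·e^(−2γx²) dx = (2j−1)!!/(4γ)^j · √(π/(2γ)), odd powers → 0; here √(π/(2γ)) = 0.68071. Differentiate with the product rule, d/dx e^(−γx²) = −2γx·e^(−γx²).
State is unnormalized: ∫|φ|² dx = 0.59742, and ∫φ*·(−ħ²/2m · φ'') dx = 0.40497, so ⟨T⟩ = 0.40497 / 0.59742.
⟨T⟩ = 0.67786.

0.678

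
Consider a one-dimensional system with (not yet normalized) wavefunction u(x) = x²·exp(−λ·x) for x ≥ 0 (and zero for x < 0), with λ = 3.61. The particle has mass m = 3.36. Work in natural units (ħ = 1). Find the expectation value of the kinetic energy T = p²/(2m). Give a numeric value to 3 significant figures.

T = −(ħ²/2m) d²/dx², so ⟨T⟩ = −(ħ²/2m) ∫ u*·u'' dx / ∫|u|² dx; with m = 3.36.
Differentiate x²·exp(−λ·x) with the product rule; every integrand then reduces to terms xʲ·e^(−2λx) on [0, ∞), with ∫₀^∞ xʲ·e^(−2λx) dx = j!/(2λ)^(j+1).
State is unnormalized: ∫|u|² dx = 0.0012233, and ∫u*·(−ħ²/2m · u'') dx = 0.00079077, so ⟨T⟩ = 0.00079077 / 0.0012233.
⟨T⟩ = 0.64643.

0.646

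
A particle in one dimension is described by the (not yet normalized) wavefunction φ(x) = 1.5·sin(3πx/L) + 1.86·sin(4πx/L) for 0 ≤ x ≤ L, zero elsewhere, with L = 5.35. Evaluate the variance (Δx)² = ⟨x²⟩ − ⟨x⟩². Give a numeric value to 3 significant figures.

Compute ⟨x⟩ and ⟨x²⟩ separately, then (Δx)² = ⟨x²⟩ − ⟨x⟩².
On 0 ≤ x ≤ L (j ≠ l): ∫sin²(jπx/L) dx = L/2, ∫sin(jπx/L)·sin(lπx/L) dx = 0; diagonal moments ∫x·sin²(jπx/L) dx = L²/4, ∫x²·sin²(jπx/L) dx = L³·(1/6 − 1/(4j²π²)); cross terms ∫x·sin(jπx/L)·sin(lπx/L) dx = 0 for j + l even and −4jlL²/(π²(j² − l²)²) for j + l odd, ∫x²·sin(jπx/L)·sin(lπx/L) dx = (−1)^(j+l)·4jlL³/(π²(j² − l²)²); higher powers the same way via product-to-sum and parts.
Normalization: ∫|φ|² dx = 15.273.
⟨x⟩ = 1.6371 and ⟨x²⟩ = 3.8696.
(Δx)² = 3.8696 − (1.6371)² = 1.1896.

1.19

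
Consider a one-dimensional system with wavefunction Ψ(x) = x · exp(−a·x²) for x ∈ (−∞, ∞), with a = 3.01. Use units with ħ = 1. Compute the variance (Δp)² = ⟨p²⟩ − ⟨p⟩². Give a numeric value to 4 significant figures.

Compute ⟨p⟩ and ⟨p²⟩ separately; (Δp)² = ⟨p²⟩ − ⟨p⟩².
Expand each integrand as polynomial × e^(−2ax²) and use ∫x^(2j)·e^(−2ax²) dx = (2j−1)!!/(4a)^j · √(π/(2a)), odd powers → 0; here √(π/(2a)) = 0.72240. Differentiate with the product rule, d/dx e^(−ax²) = −2ax·e^(−ax²).
Normalization: ∫|Ψ|² dx = 0.060000.
⟨p⟩ = 0.0000 and ⟨p²⟩ = 9.0300.
(Δp)² = 9.0300 − (0.0000)² = 9.0300.

9.030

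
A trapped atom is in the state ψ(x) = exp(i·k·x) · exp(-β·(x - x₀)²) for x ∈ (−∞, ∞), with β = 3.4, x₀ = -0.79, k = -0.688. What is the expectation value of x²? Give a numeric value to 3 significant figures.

⟨x²⟩ = ∫ x²·|ψ|² dx / ∫|ψ|² dx (integrals over the domain).
Gaussian moments (u = x − x₀): ∫u^(2j)·e^(−2βu²) du = (2j−1)!!/(4β)^j · √(π/(2β)), odd powers integrate to 0; here √(π/(2β)) = 0.67971.
State is unnormalized: ∫|ψ|² dx = 0.67971, and ∫ψ*·x²·ψ dx = 0.47418, so ⟨x²⟩ = 0.47418 / 0.67971.
⟨x²⟩ = 0.69763.

0.698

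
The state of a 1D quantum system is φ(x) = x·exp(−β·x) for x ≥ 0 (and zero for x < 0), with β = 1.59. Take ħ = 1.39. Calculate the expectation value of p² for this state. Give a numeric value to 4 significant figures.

4.885

p² φ = −ħ² d²φ/dx²; ⟨p²⟩ = −ħ² ∫ φ*·φ'' dx / ∫|φ|² dx.
Differentiate x·exp(−β·x) with the product rule; every integrand then reduces to terms xʲ·e^(−2βx) on [0, ∞), with ∫₀^∞ xʲ·e^(−2βx) dx = j!/(2β)^(j+1).
State is unnormalized: ∫|φ|² dx = 0.062194, and ∫φ*·(−ħ² φ'') dx = 0.30379, so ⟨p²⟩ = 0.30379 / 0.062194.
⟨p²⟩ = 4.8845.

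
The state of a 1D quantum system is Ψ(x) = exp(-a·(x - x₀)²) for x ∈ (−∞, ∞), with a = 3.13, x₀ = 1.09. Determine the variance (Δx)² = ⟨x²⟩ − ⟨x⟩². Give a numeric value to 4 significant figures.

Compute ⟨x⟩ and ⟨x²⟩ separately, then (Δx)² = ⟨x²⟩ − ⟨x⟩².
Gaussian moments (u = x − x₀): ∫u^(2j)·e^(−2au²) du = (2j−1)!!/(4a)^j · √(π/(2a)), odd powers integrate to 0; here √(π/(2a)) = 0.70842.
Normalization: ∫|Ψ|² dx = 0.70842.
⟨x⟩ = 1.0900 and ⟨x²⟩ = 1.2680.
(Δx)² = 1.2680 − (1.0900)² = 0.079872.

0.07987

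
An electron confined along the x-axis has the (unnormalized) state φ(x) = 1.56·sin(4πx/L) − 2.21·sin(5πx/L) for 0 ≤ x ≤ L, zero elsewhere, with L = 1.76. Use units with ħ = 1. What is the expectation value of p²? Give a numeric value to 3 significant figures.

70.1

p² φ = −ħ² d²φ/dx²; ⟨p²⟩ = −ħ² ∫ φ*·φ'' dx / ∫|φ|² dx.
d²/dx² sin(jπx/L) = −(jπ/L)²·sin(jπx/L); on 0 ≤ x ≤ L, ∫sin²(jπx/L) dx = L/2 and ∫sin(jπx/L)·sin(lπx/L) dx = 0 for j ≠ l, so only diagonal terms survive in ∫|φ|² and ∫φ·φ″; ∫φ·φ′ dx = [φ²/2] between the walls = 0.
State is unnormalized: ∫|φ|² dx = 6.4396, and ∫φ*·(−ħ² φ'') dx = 451.53, so ⟨p²⟩ = 451.53 / 6.4396.
⟨p²⟩ = 70.119.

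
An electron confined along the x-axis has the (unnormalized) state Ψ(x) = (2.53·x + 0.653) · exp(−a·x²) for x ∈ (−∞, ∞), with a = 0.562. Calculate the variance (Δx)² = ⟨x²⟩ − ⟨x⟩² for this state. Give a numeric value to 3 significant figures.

Compute ⟨x⟩ and ⟨x²⟩ separately, then (Δx)² = ⟨x²⟩ − ⟨x⟩².
Expand each integrand as polynomial × e^(−2ax²) and use ∫x^(2j)·e^(−2ax²) dx = (2j−1)!!/(4a)^j · √(π/(2a)), odd powers → 0; here √(π/(2a)) = 1.6718.
Normalization: ∫|Ψ|² dx = 5.4732.
⟨x⟩ = 0.44897 and ⟨x²⟩ = 1.2186.
(Δx)² = 1.2186 − (0.44897)² = 1.0171.

1.02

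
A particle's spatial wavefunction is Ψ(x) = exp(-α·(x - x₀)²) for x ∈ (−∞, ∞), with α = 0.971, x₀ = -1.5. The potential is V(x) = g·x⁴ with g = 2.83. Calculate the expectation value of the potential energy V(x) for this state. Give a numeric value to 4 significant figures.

⟨V⟩ = ∫ V(x)·|Ψ|² dx / ∫|Ψ|² dx.
Gaussian moments (u = x − x₀): ∫u^(2j)·e^(−2αu²) du = (2j−1)!!/(4α)^j · √(π/(2α)), odd powers integrate to 0; here √(π/(2α)) = 1.2719.
State is unnormalized: ∫|Ψ|² dx = 1.2719, and ∫Ψ*·V(x)·Ψ dx = 31.449, so ⟨V⟩ = 31.449 / 1.2719.
⟨V⟩ = 24.726.

24.73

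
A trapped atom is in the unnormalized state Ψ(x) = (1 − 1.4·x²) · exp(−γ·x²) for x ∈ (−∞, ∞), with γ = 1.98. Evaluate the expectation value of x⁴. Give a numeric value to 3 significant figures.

0.0211

⟨x⁴⟩ = ∫ x⁴·|Ψ|² dx / ∫|Ψ|² dx (integrals over the domain).
Expand each integrand as polynomial × e^(−2γx²) and use ∫x^(2j)·e^(−2γx²) dx = (2j−1)!!/(4γ)^j · √(π/(2γ)), odd powers → 0; here √(π/(2γ)) = 0.89069.
State is unnormalized: ∫|Ψ|² dx = 0.65929, and ∫Ψ*·x⁴·Ψ dx = 0.013886, so ⟨x⁴⟩ = 0.013886 / 0.65929.
⟨x⁴⟩ = 0.021061.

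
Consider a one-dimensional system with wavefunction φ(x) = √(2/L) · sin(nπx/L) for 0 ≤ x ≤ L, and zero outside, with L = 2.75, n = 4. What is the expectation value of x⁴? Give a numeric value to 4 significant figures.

⟨x⁴⟩ = ∫ x⁴·|φ|² dx (integrals over the domain).
With sin²θ = (1 − cos2θ)/2 on 0 ≤ x ≤ L: ∫sin²(nπx/L) dx = L/2, ∫x·sin²(nπx/L) dx = L²/4, ∫x²·sin²(nπx/L) dx = L³·(1/6 − 1/(4n²π²)); higher powers xᵏ the same way, integrating xᵏ·cos(2nπx/L) by parts.
⟨x⁴⟩ = 11.080.

11.08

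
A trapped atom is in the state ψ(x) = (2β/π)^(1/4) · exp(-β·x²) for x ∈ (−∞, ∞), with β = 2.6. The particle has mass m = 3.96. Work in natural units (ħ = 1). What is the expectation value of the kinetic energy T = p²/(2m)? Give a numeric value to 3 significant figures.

0.328

T = −(ħ²/2m) d²/dx², so ⟨T⟩ = −(ħ²/2m) ∫ ψ*·ψ'' dx; with m = 3.96.
Gaussian moments: ∫x^(2j)·e^(−2βx²) dx = (2j−1)!!/(4β)^j · √(π/(2β)), odd powers integrate to 0; here √(π/(2β)) = 0.77727. Derivatives: d/dx e^(−βx²) = −2βx·e^(−βx²), d²/dx² e^(−βx²) = (4β²x² − 2β)·e^(−βx²).
⟨T⟩ = 0.32828.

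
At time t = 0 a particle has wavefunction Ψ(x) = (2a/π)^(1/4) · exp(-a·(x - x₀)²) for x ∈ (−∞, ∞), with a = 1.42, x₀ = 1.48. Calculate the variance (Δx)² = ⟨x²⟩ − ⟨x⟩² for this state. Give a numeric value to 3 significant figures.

Compute ⟨x⟩ and ⟨x²⟩ separately, then (Δx)² = ⟨x²⟩ − ⟨x⟩².
Gaussian moments (u = x − x₀): ∫u^(2j)·e^(−2au²) du = (2j−1)!!/(4a)^j · √(π/(2a)), odd powers integrate to 0; here √(π/(2a)) = 1.0518.
⟨x⟩ = 1.4800 and ⟨x²⟩ = 2.3665.
(Δx)² = 2.3665 − (1.4800)² = 0.17606.

0.176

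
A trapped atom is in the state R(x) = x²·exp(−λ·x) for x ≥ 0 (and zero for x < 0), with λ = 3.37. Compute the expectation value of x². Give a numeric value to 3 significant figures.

⟨x²⟩ = ∫ x²·|R|² dx / ∫|R|² dx (integrals over the domain).
Every integrand reduces to terms xʲ·e^(−2λx) on [0, ∞); use ∫₀^∞ xʲ·e^(−2λx) dx = j!/(2λ)^(j+1).
State is unnormalized: ∫|R|² dx = 0.0017255, and ∫R*·x²·R dx = 0.0011395, so ⟨x²⟩ = 0.0011395 / 0.0017255.
⟨x²⟩ = 0.66039.

0.660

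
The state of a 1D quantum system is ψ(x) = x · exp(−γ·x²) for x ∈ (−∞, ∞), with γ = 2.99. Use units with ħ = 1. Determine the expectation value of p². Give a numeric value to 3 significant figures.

8.97

p² ψ = −ħ² d²ψ/dx²; ⟨p²⟩ = −ħ² ∫ ψ*·ψ'' dx / ∫|ψ|² dx.
Expand each integrand as polynomial × e^(−2γx²) and use ∫x^(2j)·e^(−2γx²) dx = (2j−1)!!/(4γ)^j · √(π/(2γ)), odd powers → 0; here √(π/(2γ)) = 0.72481. Differentiate with the product rule, d/dx e^(−γx²) = −2γx·e^(−γx²).
State is unnormalized: ∫|ψ|² dx = 0.060603, and ∫ψ*·(−ħ² ψ'') dx = 0.54361, so ⟨p²⟩ = 0.54361 / 0.060603.
⟨p²⟩ = 8.9700.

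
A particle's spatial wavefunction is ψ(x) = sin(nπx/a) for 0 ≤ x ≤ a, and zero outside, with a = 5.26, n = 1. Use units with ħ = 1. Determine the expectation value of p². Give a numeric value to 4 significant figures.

0.3567

p² ψ = −ħ² d²ψ/dx²; ⟨p²⟩ = −ħ² ∫ ψ*·ψ'' dx / ∫|ψ|² dx.
d/dx sin(nπx/a) = (nπ/a)·cos(nπx/a) and d²/dx² sin(nπx/a) = −(nπ/a)²·sin(nπx/a); on 0 ≤ x ≤ a, ∫sin²(nπx/a) dx = a/2 and ∫sin(nπx/a)·cos(nπx/a) dx = 0.
State is unnormalized: ∫|ψ|² dx = 2.6300, and ∫ψ*·(−ħ² ψ'') dx = 0.93818, so ⟨p²⟩ = 0.93818 / 2.6300.
⟨p²⟩ = 0.35672.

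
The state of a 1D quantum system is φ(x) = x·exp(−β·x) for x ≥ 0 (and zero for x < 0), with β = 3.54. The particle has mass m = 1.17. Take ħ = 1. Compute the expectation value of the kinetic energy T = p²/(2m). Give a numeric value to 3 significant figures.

T = −(ħ²/2m) d²/dx², so ⟨T⟩ = −(ħ²/2m) ∫ φ*·φ'' dx / ∫|φ|² dx; with m = 1.17.
Differentiate x·exp(−β·x) with the product rule; every integrand then reduces to terms xʲ·e^(−2βx) on [0, ∞), with ∫₀^∞ xʲ·e^(−2βx) dx = j!/(2β)^(j+1).
State is unnormalized: ∫|φ|² dx = 0.0056355, and ∫φ*·(−ħ²/2m · φ'') dx = 0.030180, so ⟨T⟩ = 0.030180 / 0.0056355.
⟨T⟩ = 5.3554.

5.36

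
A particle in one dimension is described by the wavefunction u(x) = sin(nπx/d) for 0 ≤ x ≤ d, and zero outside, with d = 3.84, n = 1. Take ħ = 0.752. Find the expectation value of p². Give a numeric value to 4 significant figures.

0.3785

p² u = −ħ² d²u/dx²; ⟨p²⟩ = −ħ² ∫ u*·u'' dx / ∫|u|² dx.
d/dx sin(nπx/d) = (nπ/d)·cos(nπx/d) and d²/dx² sin(nπx/d) = −(nπ/d)²·sin(nπx/d); on 0 ≤ x ≤ d, ∫sin²(nπx/d) dx = d/2 and ∫sin(nπx/d)·cos(nπx/d) dx = 0.
State is unnormalized: ∫|u|² dx = 1.9200, and ∫u*·(−ħ² u'') dx = 0.72673, so ⟨p²⟩ = 0.72673 / 1.9200.
⟨p²⟩ = 0.37851.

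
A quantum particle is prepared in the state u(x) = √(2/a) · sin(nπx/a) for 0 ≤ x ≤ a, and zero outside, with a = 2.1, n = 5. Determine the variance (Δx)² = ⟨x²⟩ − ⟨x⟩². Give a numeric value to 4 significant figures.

0.3586

Compute ⟨x⟩ and ⟨x²⟩ separately, then (Δx)² = ⟨x²⟩ − ⟨x⟩².
With sin²θ = (1 − cos2θ)/2 on 0 ≤ x ≤ a: ∫sin²(nπx/a) dx = a/2, ∫x·sin²(nπx/a) dx = a²/4, ∫x²·sin²(nπx/a) dx = a³·(1/6 − 1/(4n²π²)); higher powers xᵏ the same way, integrating xᵏ·cos(2nπx/a) by parts.
⟨x⟩ = 1.0500 and ⟨x²⟩ = 1.4611.
(Δx)² = 1.4611 − (1.0500)² = 0.35856.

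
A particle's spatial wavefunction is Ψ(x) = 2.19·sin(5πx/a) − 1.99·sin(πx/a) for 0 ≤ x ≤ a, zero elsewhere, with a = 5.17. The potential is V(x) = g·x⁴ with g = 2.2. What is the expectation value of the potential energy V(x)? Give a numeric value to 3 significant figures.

229.

⟨V⟩ = ∫ V(x)·|Ψ|² dx / ∫|Ψ|² dx.
On 0 ≤ x ≤ a (j ≠ l): ∫sin²(jπx/a) dx = a/2, ∫sin(jπx/a)·sin(lπx/a) dx = 0; diagonal moments ∫x·sin²(jπx/a) dx = a²/4, ∫x²·sin²(jπx/a) dx = a³·(1/6 − 1/(4j²π²)); cross terms ∫x·sin(jπx/a)·sin(lπx/a) dx = 0 for j + l even and −4jla²/(π²(j² − l²)²) for j + l odd, ∫x²·sin(jπx/a)·sin(lπx/a) dx = (−1)^(j+l)·4jla³/(π²(j² − l²)²); higher powers the same way via product-to-sum and parts.
State is unnormalized: ∫|Ψ|² dx = 22.635, and ∫Ψ*·V(x)·Ψ dx = 5183.3, so ⟨V⟩ = 5183.3 / 22.635.
⟨V⟩ = 229.00.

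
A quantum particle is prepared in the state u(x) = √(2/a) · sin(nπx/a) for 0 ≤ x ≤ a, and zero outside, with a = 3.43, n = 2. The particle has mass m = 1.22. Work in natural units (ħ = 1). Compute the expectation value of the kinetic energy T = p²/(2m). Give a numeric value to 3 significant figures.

T = −(ħ²/2m) d²/dx², so ⟨T⟩ = −(ħ²/2m) ∫ u*·u'' dx; with m = 1.22.
d/dx sin(nπx/a) = (nπ/a)·cos(nπx/a) and d²/dx² sin(nπx/a) = −(nπ/a)²·sin(nπx/a); on 0 ≤ x ≤ a, ∫sin²(nπx/a) dx = a/2 and ∫sin(nπx/a)·cos(nπx/a) dx = 0.
⟨T⟩ = 1.3753.

1.38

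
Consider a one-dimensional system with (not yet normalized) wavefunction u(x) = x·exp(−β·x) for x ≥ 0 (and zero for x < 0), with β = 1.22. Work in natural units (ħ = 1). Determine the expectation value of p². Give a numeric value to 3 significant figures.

p² u = −ħ² d²u/dx²; ⟨p²⟩ = −ħ² ∫ u*·u'' dx / ∫|u|² dx.
Differentiate x·exp(−β·x) with the product rule; every integrand then reduces to terms xʲ·e^(−2βx) on [0, ∞), with ∫₀^∞ xʲ·e^(−2βx) dx = j!/(2β)^(j+1).
State is unnormalized: ∫|u|² dx = 0.13768, and ∫u*·(−ħ² u'') dx = 0.20492, so ⟨p²⟩ = 0.20492 / 0.13768.
⟨p²⟩ = 1.4884.

1.49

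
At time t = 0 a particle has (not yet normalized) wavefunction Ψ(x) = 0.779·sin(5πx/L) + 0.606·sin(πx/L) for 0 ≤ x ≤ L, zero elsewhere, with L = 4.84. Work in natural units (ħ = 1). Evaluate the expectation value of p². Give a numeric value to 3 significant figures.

6.72

p² Ψ = −ħ² d²Ψ/dx²; ⟨p²⟩ = −ħ² ∫ Ψ*·Ψ'' dx / ∫|Ψ|² dx.
d²/dx² sin(jπx/L) = −(jπ/L)²·sin(jπx/L); on 0 ≤ x ≤ L, ∫sin²(jπx/L) dx = L/2 and ∫sin(jπx/L)·sin(lπx/L) dx = 0 for j ≠ l, so only diagonal terms survive in ∫|Ψ|² and ∫Ψ·Ψ″; ∫Ψ·Ψ′ dx = [Ψ²/2] between the walls = 0.
State is unnormalized: ∫|Ψ|² dx = 2.3573, and ∫Ψ*·(−ħ² Ψ'') dx = 15.843, so ⟨p²⟩ = 15.843 / 2.3573.
⟨p²⟩ = 6.7208.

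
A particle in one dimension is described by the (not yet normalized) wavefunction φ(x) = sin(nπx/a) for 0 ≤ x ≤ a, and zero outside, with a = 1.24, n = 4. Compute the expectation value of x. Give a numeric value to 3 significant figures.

0.620

⟨x⟩ = ∫ x·|φ|² dx / ∫|φ|² dx (integrals over the domain).
With sin²θ = (1 − cos2θ)/2 on 0 ≤ x ≤ a: ∫sin²(nπx/a) dx = a/2, ∫x·sin²(nπx/a) dx = a²/4, ∫x²·sin²(nπx/a) dx = a³·(1/6 − 1/(4n²π²)); higher powers xᵏ the same way, integrating xᵏ·cos(2nπx/a) by parts.
State is unnormalized: ∫|φ|² dx = 0.62000, and ∫φ*·x·φ dx = 0.38440, so ⟨x⟩ = 0.38440 / 0.62000.
⟨x⟩ = 0.62000.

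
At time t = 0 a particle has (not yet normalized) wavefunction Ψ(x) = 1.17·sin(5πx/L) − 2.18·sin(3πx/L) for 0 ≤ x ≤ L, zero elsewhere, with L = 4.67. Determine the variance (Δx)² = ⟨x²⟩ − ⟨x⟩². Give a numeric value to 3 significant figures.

0.849

Compute ⟨x⟩ and ⟨x²⟩ separately, then (Δx)² = ⟨x²⟩ − ⟨x⟩².
On 0 ≤ x ≤ L (j ≠ l): ∫sin²(jπx/L) dx = L/2, ∫sin(jπx/L)·sin(lπx/L) dx = 0; diagonal moments ∫x·sin²(jπx/L) dx = L²/4, ∫x²·sin²(jπx/L) dx = L³·(1/6 − 1/(4j²π²)); cross terms ∫x·sin(jπx/L)·sin(lπx/L) dx = 0 for j + l even and −4jlL²/(π²(j² − l²)²) for j + l odd, ∫x²·sin(jπx/L)·sin(lπx/L) dx = (−1)^(j+l)·4jlL³/(π²(j² − l²)²); higher powers the same way via product-to-sum and parts.
Normalization: ∫|Ψ|² dx = 14.293.
⟨x⟩ = 2.3350 and ⟨x²⟩ = 6.3013.
(Δx)² = 6.3013 − (2.3350)² = 0.84903.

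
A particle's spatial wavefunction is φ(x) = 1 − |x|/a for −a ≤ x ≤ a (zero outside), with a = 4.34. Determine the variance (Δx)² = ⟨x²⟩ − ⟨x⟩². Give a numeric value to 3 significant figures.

1.88

Compute ⟨x⟩ and ⟨x²⟩ separately, then (Δx)² = ⟨x²⟩ − ⟨x⟩².
φ is even, so ∫ over [−a, a] = 2∫₀ᵃ with φ = 1 − x/a there: ∫₀ᵃ (1 − x/a)² dx = a/3, ∫₀ᵃ x²(1 − x/a)² dx = a³/30, ∫₀ᵃ x⁴(1 − x/a)² dx = a⁵/105.
Normalization: ∫|φ|² dx = 2.8933.
⟨x⟩ = 0.0000 and ⟨x²⟩ = 1.8836.
(Δx)² = 1.8836 − (0.0000)² = 1.8836.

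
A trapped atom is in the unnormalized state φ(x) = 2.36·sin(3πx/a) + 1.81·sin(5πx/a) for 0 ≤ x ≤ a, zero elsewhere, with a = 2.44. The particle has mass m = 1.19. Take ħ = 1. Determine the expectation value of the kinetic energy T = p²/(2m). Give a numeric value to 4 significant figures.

T = −(ħ²/2m) d²/dx², so ⟨T⟩ = −(ħ²/2m) ∫ φ*·φ'' dx / ∫|φ|² dx; with m = 1.19.
d²/dx² sin(jπx/a) = −(jπ/a)²·sin(jπx/a); on 0 ≤ x ≤ a, ∫sin²(jπx/a) dx = a/2 and ∫sin(jπx/a)·sin(lπx/a) dx = 0 for j ≠ l, so only diagonal terms survive in ∫|φ|² and ∫φ·φ″; ∫φ·φ′ dx = [φ²/2] between the walls = 0.
State is unnormalized: ∫|φ|² dx = 10.792, and ∫φ*·(−ħ²/2m · φ'') dx = 112.19, so ⟨T⟩ = 112.19 / 10.792.
⟨T⟩ = 10.396.

10.40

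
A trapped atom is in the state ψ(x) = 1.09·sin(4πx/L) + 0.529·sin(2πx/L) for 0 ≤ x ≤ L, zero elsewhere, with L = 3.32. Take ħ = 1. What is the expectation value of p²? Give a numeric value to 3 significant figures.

12.3

p² ψ = −ħ² d²ψ/dx²; ⟨p²⟩ = −ħ² ∫ ψ*·ψ'' dx / ∫|ψ|² dx.
d²/dx² sin(jπx/L) = −(jπ/L)²·sin(jπx/L); on 0 ≤ x ≤ L, ∫sin²(jπx/L) dx = L/2 and ∫sin(jπx/L)·sin(lπx/L) dx = 0 for j ≠ l, so only diagonal terms survive in ∫|ψ|² and ∫ψ·ψ″; ∫ψ·ψ′ dx = [ψ²/2] between the walls = 0.
State is unnormalized: ∫|ψ|² dx = 2.4368, and ∫ψ*·(−ħ² ψ'') dx = 29.919, so ⟨p²⟩ = 29.919 / 2.4368.
⟨p²⟩ = 12.278.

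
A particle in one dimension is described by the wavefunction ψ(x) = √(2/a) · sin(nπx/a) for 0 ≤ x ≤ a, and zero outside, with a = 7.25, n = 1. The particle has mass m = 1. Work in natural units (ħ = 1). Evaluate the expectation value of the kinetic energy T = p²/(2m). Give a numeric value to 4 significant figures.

T = −(ħ²/2m) d²/dx², so ⟨T⟩ = −(ħ²/2m) ∫ ψ*·ψ'' dx; with m = 1.
d/dx sin(nπx/a) = (nπ/a)·cos(nπx/a) and d²/dx² sin(nπx/a) = −(nπ/a)²·sin(nπx/a); on 0 ≤ x ≤ a, ∫sin²(nπx/a) dx = a/2 and ∫sin(nπx/a)·cos(nπx/a) dx = 0.
⟨T⟩ = 0.093884.

0.09388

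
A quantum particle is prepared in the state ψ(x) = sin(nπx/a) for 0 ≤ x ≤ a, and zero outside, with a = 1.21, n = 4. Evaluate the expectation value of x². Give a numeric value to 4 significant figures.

⟨x²⟩ = ∫ x²·|ψ|² dx / ∫|ψ|² dx (integrals over the domain).
With sin²θ = (1 − cos2θ)/2 on 0 ≤ x ≤ a: ∫sin²(nπx/a) dx = a/2, ∫x·sin²(nπx/a) dx = a²/4, ∫x²·sin²(nπx/a) dx = a³·(1/6 − 1/(4n²π²)); higher powers xᵏ the same way, integrating xᵏ·cos(2nπx/a) by parts.
State is unnormalized: ∫|ψ|² dx = 0.60500, and ∫ψ*·x²·ψ dx = 0.29246, so ⟨x²⟩ = 0.29246 / 0.60500.
⟨x²⟩ = 0.48340.

0.4834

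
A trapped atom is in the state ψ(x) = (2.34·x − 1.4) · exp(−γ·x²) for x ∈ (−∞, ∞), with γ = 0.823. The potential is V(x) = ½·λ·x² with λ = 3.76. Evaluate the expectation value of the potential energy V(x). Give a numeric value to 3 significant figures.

⟨V⟩ = ∫ V(x)·|ψ|² dx / ∫|ψ|² dx.
Expand each integrand as polynomial × e^(−2γx²) and use ∫x^(2j)·e^(−2γx²) dx = (2j−1)!!/(4γ)^j · √(π/(2γ)), odd powers → 0; here √(π/(2γ)) = 1.3815.
State is unnormalized: ∫|ψ|² dx = 5.0057, and ∫ψ*·V(x)·ψ dx = 5.4832, so ⟨V⟩ = 5.4832 / 5.0057.
⟨V⟩ = 1.0954.

1.10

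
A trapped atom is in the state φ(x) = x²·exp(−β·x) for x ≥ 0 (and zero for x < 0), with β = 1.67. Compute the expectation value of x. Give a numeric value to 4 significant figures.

⟨x⟩ = ∫ x·|φ|² dx / ∫|φ|² dx (integrals over the domain).
Every integrand reduces to terms xʲ·e^(−2βx) on [0, ∞); use ∫₀^∞ xʲ·e^(−2βx) dx = j!/(2β)^(j+1).
State is unnormalized: ∫|φ|² dx = 0.057740, and ∫φ*·x·φ dx = 0.086438, so ⟨x⟩ = 0.086438 / 0.057740.
⟨x⟩ = 1.4970.

1.497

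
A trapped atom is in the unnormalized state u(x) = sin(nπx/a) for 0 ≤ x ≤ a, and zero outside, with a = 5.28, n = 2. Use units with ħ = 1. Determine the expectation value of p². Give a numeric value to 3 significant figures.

1.42

p² u = −ħ² d²u/dx²; ⟨p²⟩ = −ħ² ∫ u*·u'' dx / ∫|u|² dx.
d/dx sin(nπx/a) = (nπ/a)·cos(nπx/a) and d²/dx² sin(nπx/a) = −(nπ/a)²·sin(nπx/a); on 0 ≤ x ≤ a, ∫sin²(nπx/a) dx = a/2 and ∫sin(nπx/a)·cos(nπx/a) dx = 0.
State is unnormalized: ∫|u|² dx = 2.6400, and ∫u*·(−ħ² u'') dx = 3.7385, so ⟨p²⟩ = 3.7385 / 2.6400.
⟨p²⟩ = 1.4161.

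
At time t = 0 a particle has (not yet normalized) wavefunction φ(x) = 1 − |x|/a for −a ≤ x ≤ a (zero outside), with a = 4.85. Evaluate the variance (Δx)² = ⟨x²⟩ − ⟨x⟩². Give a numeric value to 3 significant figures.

Compute ⟨x⟩ and ⟨x²⟩ separately, then (Δx)² = ⟨x²⟩ − ⟨x⟩².
φ is even, so ∫ over [−a, a] = 2∫₀ᵃ with φ = 1 − x/a there: ∫₀ᵃ (1 − x/a)² dx = a/3, ∫₀ᵃ x²(1 − x/a)² dx = a³/30, ∫₀ᵃ x⁴(1 − x/a)² dx = a⁵/105.
Normalization: ∫|φ|² dx = 3.2333.
⟨x⟩ = 0.0000 and ⟨x²⟩ = 2.3523.
(Δx)² = 2.3523 − (0.0000)² = 2.3523.

2.35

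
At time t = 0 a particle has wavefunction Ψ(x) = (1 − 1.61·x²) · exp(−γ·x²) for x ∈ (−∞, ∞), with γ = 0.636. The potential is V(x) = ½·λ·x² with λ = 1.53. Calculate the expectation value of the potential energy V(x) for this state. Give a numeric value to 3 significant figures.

1.03

⟨V⟩ = ∫ V(x)·|Ψ|² dx / ∫|Ψ|² dx.
Expand each integrand as polynomial × e^(−2γx²) and use ∫x^(2j)·e^(−2γx²) dx = (2j−1)!!/(4γ)^j · √(π/(2γ)), odd powers → 0; here √(π/(2γ)) = 1.5716.
State is unnormalized: ∫|Ψ|² dx = 1.4707, and ∫Ψ*·V(x)·Ψ dx = 1.5172, so ⟨V⟩ = 1.5172 / 1.4707.
⟨V⟩ = 1.0316.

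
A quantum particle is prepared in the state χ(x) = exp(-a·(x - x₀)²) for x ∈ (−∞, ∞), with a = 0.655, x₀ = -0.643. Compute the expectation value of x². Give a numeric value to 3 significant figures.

⟨x²⟩ = ∫ x²·|χ|² dx / ∫|χ|² dx (integrals over the domain).
Gaussian moments (u = x − x₀): ∫u^(2j)·e^(−2au²) du = (2j−1)!!/(4a)^j · √(π/(2a)), odd powers integrate to 0; here √(π/(2a)) = 1.5486.
State is unnormalized: ∫|χ|² dx = 1.5486, and ∫χ*·x²·χ dx = 1.2313, so ⟨x²⟩ = 1.2313 / 1.5486.
⟨x²⟩ = 0.79513.

0.795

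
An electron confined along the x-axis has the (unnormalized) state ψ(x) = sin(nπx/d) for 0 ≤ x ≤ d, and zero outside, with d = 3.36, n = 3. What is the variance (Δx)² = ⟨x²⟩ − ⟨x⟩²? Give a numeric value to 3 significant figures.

0.877

Compute ⟨x⟩ and ⟨x²⟩ separately, then (Δx)² = ⟨x²⟩ − ⟨x⟩².
With sin²θ = (1 − cos2θ)/2 on 0 ≤ x ≤ d: ∫sin²(nπx/d) dx = d/2, ∫x·sin²(nπx/d) dx = d²/4, ∫x²·sin²(nπx/d) dx = d³·(1/6 − 1/(4n²π²)); higher powers xᵏ the same way, integrating xᵏ·cos(2nπx/d) by parts.
Normalization: ∫|ψ|² dx = 1.6800.
⟨x⟩ = 1.6800 and ⟨x²⟩ = 3.6997.
(Δx)² = 3.6997 − (1.6800)² = 0.87725.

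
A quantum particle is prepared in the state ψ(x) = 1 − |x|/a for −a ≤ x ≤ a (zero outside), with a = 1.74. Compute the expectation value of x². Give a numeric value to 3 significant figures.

0.303

⟨x²⟩ = ∫ x²·|ψ|² dx / ∫|ψ|² dx (integrals over the domain).
ψ is even, so ∫ over [−a, a] = 2∫₀ᵃ with ψ = 1 − x/a there: ∫₀ᵃ (1 − x/a)² dx = a/3, ∫₀ᵃ x²(1 − x/a)² dx = a³/30, ∫₀ᵃ x⁴(1 − x/a)² dx = a⁵/105.
State is unnormalized: ∫|ψ|² dx = 1.1600, and ∫ψ*·x²·ψ dx = 0.35120, so ⟨x²⟩ = 0.35120 / 1.1600.
⟨x²⟩ = 0.30276.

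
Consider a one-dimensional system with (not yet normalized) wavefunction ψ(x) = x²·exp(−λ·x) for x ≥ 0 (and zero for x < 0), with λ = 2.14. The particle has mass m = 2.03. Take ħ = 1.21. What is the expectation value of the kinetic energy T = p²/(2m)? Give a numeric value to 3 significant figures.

0.550

T = −(ħ²/2m) d²/dx², so ⟨T⟩ = −(ħ²/2m) ∫ ψ*·ψ'' dx / ∫|ψ|² dx; with m = 2.03.
Differentiate x²·exp(−λ·x) with the product rule; every integrand then reduces to terms xʲ·e^(−2λx) on [0, ∞), with ∫₀^∞ xʲ·e^(−2λx) dx = j!/(2λ)^(j+1).
State is unnormalized: ∫|ψ|² dx = 0.016711, and ∫ψ*·(−ħ²/2m · ψ'') dx = 0.0091991, so ⟨T⟩ = 0.0091991 / 0.016711.
⟨T⟩ = 0.55049.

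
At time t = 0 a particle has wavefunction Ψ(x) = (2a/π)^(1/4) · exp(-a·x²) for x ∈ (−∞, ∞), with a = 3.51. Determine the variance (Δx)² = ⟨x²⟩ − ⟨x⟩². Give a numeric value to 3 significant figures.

Compute ⟨x⟩ and ⟨x²⟩ separately, then (Δx)² = ⟨x²⟩ − ⟨x⟩².
Gaussian moments: ∫x^(2j)·e^(−2ax²) dx = (2j−1)!!/(4a)^j · √(π/(2a)), odd powers integrate to 0; here √(π/(2a)) = 0.66897.
⟨x⟩ = 0.0000 and ⟨x²⟩ = 0.071225.
(Δx)² = 0.071225 − (0.0000)² = 0.071225.

0.0712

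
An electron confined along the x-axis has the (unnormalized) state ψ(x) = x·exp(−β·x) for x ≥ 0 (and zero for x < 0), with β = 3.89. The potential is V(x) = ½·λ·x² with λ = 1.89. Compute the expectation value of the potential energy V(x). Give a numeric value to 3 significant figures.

0.187

⟨V⟩ = ∫ V(x)·|ψ|² dx / ∫|ψ|² dx.
Every integrand reduces to terms xʲ·e^(−2βx) on [0, ∞); use ∫₀^∞ xʲ·e^(−2βx) dx = j!/(2β)^(j+1).
State is unnormalized: ∫|ψ|² dx = 0.0042471, and ∫ψ*·V(x)·ψ dx = 0.00079569, so ⟨V⟩ = 0.00079569 / 0.0042471.
⟨V⟩ = 0.18735.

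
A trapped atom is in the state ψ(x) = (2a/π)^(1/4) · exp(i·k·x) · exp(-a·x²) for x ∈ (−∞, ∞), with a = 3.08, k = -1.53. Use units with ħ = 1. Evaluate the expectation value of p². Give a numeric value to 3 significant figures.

p² ψ = −ħ² d²ψ/dx²; ⟨p²⟩ = −ħ² ∫ ψ*·ψ'' dx.
Gaussian moments: ∫x^(2j)·e^(−2ax²) dx = (2j−1)!!/(4a)^j · √(π/(2a)), odd powers integrate to 0; here √(π/(2a)) = 0.71414. Derivatives: ψ′ = (ik − 2ax)·ψ, ψ″ = ((ik − 2ax)² − 2a)·ψ; the odd-in-x pieces drop out.
⟨p²⟩ = 5.4209.

5.42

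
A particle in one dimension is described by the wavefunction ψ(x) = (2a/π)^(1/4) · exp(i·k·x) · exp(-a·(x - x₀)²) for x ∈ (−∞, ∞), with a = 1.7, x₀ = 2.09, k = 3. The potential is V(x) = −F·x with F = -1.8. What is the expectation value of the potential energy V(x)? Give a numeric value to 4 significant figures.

⟨V⟩ = ∫ V(x)·|ψ|² dx.
Gaussian moments (u = x − x₀): ∫u^(2j)·e^(−2au²) du = (2j−1)!!/(4a)^j · √(π/(2a)), odd powers integrate to 0; here √(π/(2a)) = 0.96125.
⟨V⟩ = 3.7620.

3.762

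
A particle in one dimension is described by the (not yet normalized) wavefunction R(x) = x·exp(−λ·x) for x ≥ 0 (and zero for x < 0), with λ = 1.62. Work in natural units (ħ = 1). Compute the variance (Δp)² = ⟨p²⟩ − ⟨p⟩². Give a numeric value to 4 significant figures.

2.624

Compute ⟨p⟩ and ⟨p²⟩ separately; (Δp)² = ⟨p²⟩ − ⟨p⟩².
Differentiate x·exp(−λ·x) with the product rule; every integrand then reduces to terms xʲ·e^(−2λx) on [0, ∞), with ∫₀^∞ xʲ·e^(−2λx) dx = j!/(2λ)^(j+1).
Normalization: ∫|R|² dx = 0.058802.
⟨p⟩ = 0.0000 and ⟨p²⟩ = 2.6244.
(Δp)² = 2.6244 − (0.0000)² = 2.6244.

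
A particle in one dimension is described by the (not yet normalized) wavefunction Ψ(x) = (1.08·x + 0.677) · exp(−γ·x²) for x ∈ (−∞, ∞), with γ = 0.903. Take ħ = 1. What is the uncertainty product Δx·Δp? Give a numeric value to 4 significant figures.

0.6255

Δx = √(⟨x²⟩−⟨x⟩²), Δp = √(⟨p²⟩−⟨p⟩²).
Expand each integrand as polynomial × e^(−2γx²) and use ∫x^(2j)·e^(−2γx²) dx = (2j−1)!!/(4γ)^j · √(π/(2γ)), odd powers → 0; here √(π/(2γ)) = 1.3189. Differentiate with the product rule, d/dx e^(−γx²) = −2γx·e^(−γx²).
Normalization: ∫|Ψ|² dx = 1.0304.
⟨x⟩ = 0.51821, ⟨x²⟩ = 0.50573 ⇒ Δx = 0.48702.
⟨p⟩ = 0.0000, ⟨p²⟩ = 1.6495 ⇒ Δp = 1.2843.
Δx·Δp = 0.62549.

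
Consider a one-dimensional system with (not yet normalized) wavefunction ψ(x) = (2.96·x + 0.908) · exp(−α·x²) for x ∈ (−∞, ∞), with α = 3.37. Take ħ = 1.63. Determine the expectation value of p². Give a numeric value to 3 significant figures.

16.8

p² ψ = −ħ² d²ψ/dx²; ⟨p²⟩ = −ħ² ∫ ψ*·ψ'' dx / ∫|ψ|² dx.
Expand each integrand as polynomial × e^(−2αx²) and use ∫x^(2j)·e^(−2αx²) dx = (2j−1)!!/(4α)^j · √(π/(2α)), odd powers → 0; here √(π/(2α)) = 0.68272. Differentiate with the product rule, d/dx e^(−αx²) = −2αx·e^(−αx²).
State is unnormalized: ∫|ψ|² dx = 1.0066, and ∫ψ*·(−ħ² ψ'') dx = 16.960, so ⟨p²⟩ = 16.960 / 1.0066.
⟨p²⟩ = 16.848.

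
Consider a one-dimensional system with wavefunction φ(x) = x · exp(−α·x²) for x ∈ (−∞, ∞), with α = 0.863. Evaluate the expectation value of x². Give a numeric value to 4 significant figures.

⟨x²⟩ = ∫ x²·|φ|² dx / ∫|φ|² dx (integrals over the domain).
Expand each integrand as polynomial × e^(−2αx²) and use ∫x^(2j)·e^(−2αx²) dx = (2j−1)!!/(4α)^j · √(π/(2α)), odd powers → 0; here √(π/(2α)) = 1.3491.
State is unnormalized: ∫|φ|² dx = 0.39083, and ∫φ*·x²·φ dx = 0.33965, so ⟨x²⟩ = 0.33965 / 0.39083.
⟨x²⟩ = 0.86906.

0.8691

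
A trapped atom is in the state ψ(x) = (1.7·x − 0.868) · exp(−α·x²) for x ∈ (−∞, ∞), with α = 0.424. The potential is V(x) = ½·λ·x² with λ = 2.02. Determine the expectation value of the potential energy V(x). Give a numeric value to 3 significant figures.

1.42

⟨V⟩ = ∫ V(x)·|ψ|² dx / ∫|ψ|² dx.
Expand each integrand as polynomial × e^(−2αx²) and use ∫x^(2j)·e^(−2αx²) dx = (2j−1)!!/(4α)^j · √(π/(2α)), odd powers → 0; here √(π/(2α)) = 1.9248.
State is unnormalized: ∫|ψ|² dx = 4.7300, and ∫ψ*·V(x)·ψ dx = 6.7232, so ⟨V⟩ = 6.7232 / 4.7300.
⟨V⟩ = 1.4214.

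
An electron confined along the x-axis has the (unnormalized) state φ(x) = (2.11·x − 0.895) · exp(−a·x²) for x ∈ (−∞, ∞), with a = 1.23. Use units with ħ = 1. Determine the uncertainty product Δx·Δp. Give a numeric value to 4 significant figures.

Δx = √(⟨x²⟩−⟨x⟩²), Δp = √(⟨p²⟩−⟨p⟩²).
Expand each integrand as polynomial × e^(−2ax²) and use ∫x^(2j)·e^(−2ax²) dx = (2j−1)!!/(4a)^j · √(π/(2a)), odd powers → 0; here √(π/(2a)) = 1.1301. Differentiate with the product rule, d/dx e^(−ax²) = −2ax·e^(−ax²).
Normalization: ∫|φ|² dx = 1.9278.
⟨x⟩ = -0.45000, ⟨x²⟩ = 0.41888 ⇒ Δx = 0.46517.
⟨p⟩ = 0.0000, ⟨p²⟩ = 2.5349 ⇒ Δp = 1.5921.
Δx·Δp = 0.74061.

0.7406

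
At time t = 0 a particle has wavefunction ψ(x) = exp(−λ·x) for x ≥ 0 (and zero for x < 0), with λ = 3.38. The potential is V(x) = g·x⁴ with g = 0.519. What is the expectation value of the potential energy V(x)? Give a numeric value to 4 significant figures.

0.005965

⟨V⟩ = ∫ V(x)·|ψ|² dx / ∫|ψ|² dx.
Every integrand reduces to terms xʲ·e^(−2λx) on [0, ∞); use ∫₀^∞ xʲ·e^(−2λx) dx = j!/(2λ)^(j+1).
State is unnormalized: ∫|ψ|² dx = 0.14793, and ∫ψ*·V(x)·ψ dx = 0.00088236, so ⟨V⟩ = 0.00088236 / 0.14793.
⟨V⟩ = 0.0059647.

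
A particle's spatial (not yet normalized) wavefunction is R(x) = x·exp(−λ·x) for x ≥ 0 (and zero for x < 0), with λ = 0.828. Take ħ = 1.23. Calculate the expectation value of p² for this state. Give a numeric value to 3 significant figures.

p² R = −ħ² d²R/dx²; ⟨p²⟩ = −ħ² ∫ R*·R'' dx / ∫|R|² dx.
Differentiate x·exp(−λ·x) with the product rule; every integrand then reduces to terms xʲ·e^(−2λx) on [0, ∞), with ∫₀^∞ xʲ·e^(−2λx) dx = j!/(2λ)^(j+1).
State is unnormalized: ∫|R|² dx = 0.44040, and ∫R*·(−ħ² R'') dx = 0.45679, so ⟨p²⟩ = 0.45679 / 0.44040.
⟨p²⟩ = 1.0372.

1.04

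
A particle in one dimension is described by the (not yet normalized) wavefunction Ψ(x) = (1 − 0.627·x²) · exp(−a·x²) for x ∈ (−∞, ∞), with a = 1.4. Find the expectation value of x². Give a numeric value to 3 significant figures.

⟨x²⟩ = ∫ x²·|Ψ|² dx / ∫|Ψ|² dx (integrals over the domain).
Expand each integrand as polynomial × e^(−2ax²) and use ∫x^(2j)·e^(−2ax²) dx = (2j−1)!!/(4a)^j · √(π/(2a)), odd powers → 0; here √(π/(2a)) = 1.0592.
State is unnormalized: ∫|Ψ|² dx = 0.86188, and ∫Ψ*·x²·Ψ dx = 0.097650, so ⟨x²⟩ = 0.097650 / 0.86188.
⟨x²⟩ = 0.11330.

0.113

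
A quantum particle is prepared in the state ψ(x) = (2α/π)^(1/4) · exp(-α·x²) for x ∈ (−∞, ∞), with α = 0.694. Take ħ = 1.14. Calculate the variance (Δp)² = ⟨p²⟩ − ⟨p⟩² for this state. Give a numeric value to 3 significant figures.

0.902

Compute ⟨p⟩ and ⟨p²⟩ separately; (Δp)² = ⟨p²⟩ − ⟨p⟩².
Gaussian moments: ∫x^(2j)·e^(−2αx²) dx = (2j−1)!!/(4α)^j · √(π/(2α)), odd powers integrate to 0; here √(π/(2α)) = 1.5045. Derivatives: d/dx e^(−αx²) = −2αx·e^(−αx²), d²/dx² e^(−αx²) = (4α²x² − 2α)·e^(−αx²).
⟨p⟩ = 0.0000 and ⟨p²⟩ = 0.90192.
(Δp)² = 0.90192 − (0.0000)² = 0.90192.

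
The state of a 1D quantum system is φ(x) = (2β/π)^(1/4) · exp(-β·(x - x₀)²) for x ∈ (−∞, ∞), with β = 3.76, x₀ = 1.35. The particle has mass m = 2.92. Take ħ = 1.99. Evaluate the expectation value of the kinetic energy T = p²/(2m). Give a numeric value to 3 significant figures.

2.55

T = −(ħ²/2m) d²/dx², so ⟨T⟩ = −(ħ²/2m) ∫ φ*·φ'' dx; with m = 2.92.
Gaussian moments (u = x − x₀): ∫u^(2j)·e^(−2βu²) du = (2j−1)!!/(4β)^j · √(π/(2β)), odd powers integrate to 0; here √(π/(2β)) = 0.64635. Derivatives: d/dx e^(−βu²) = −2βu·e^(−βu²), d²/dx² e^(−βu²) = (4β²u² − 2β)·e^(−βu²).
⟨T⟩ = 2.5497.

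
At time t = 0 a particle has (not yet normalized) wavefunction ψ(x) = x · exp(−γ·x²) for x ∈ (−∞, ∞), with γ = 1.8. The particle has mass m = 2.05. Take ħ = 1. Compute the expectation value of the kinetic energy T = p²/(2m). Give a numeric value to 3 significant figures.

1.32

T = −(ħ²/2m) d²/dx², so ⟨T⟩ = −(ħ²/2m) ∫ ψ*·ψ'' dx / ∫|ψ|² dx; with m = 2.05.
Expand each integrand as polynomial × e^(−2γx²) and use ∫x^(2j)·e^(−2γx²) dx = (2j−1)!!/(4γ)^j · √(π/(2γ)), odd powers → 0; here √(π/(2γ)) = 0.93417. Differentiate with the product rule, d/dx e^(−γx²) = −2γx·e^(−γx²).
State is unnormalized: ∫|ψ|² dx = 0.12975, and ∫ψ*·(−ħ²/2m · ψ'') dx = 0.17088, so ⟨T⟩ = 0.17088 / 0.12975.
⟨T⟩ = 1.3171.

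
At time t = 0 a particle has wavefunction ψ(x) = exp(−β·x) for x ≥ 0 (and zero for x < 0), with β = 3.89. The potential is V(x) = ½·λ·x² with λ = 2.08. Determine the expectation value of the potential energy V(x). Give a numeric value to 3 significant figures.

0.0344

⟨V⟩ = ∫ V(x)·|ψ|² dx / ∫|ψ|² dx.
Every integrand reduces to terms xʲ·e^(−2βx) on [0, ∞); use ∫₀^∞ xʲ·e^(−2βx) dx = j!/(2β)^(j+1).
State is unnormalized: ∫|ψ|² dx = 0.12853, and ∫ψ*·V(x)·ψ dx = 0.0044170, so ⟨V⟩ = 0.0044170 / 0.12853.
⟨V⟩ = 0.034364.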